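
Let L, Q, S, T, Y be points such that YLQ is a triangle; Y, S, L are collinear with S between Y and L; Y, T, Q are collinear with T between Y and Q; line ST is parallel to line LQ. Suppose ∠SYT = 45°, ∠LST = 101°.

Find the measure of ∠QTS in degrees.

∠QTS = 124°

1. ∠TSY = 79°  [linear pair at S on YL]
2. ∠STY = 56°  [△YST]
3. ∠QTS = 124°  [linear pair at T on YQ]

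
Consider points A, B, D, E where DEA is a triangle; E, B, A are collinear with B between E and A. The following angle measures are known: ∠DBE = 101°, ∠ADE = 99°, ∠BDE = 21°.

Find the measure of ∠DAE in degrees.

∠DAE = 23°

1. ∠BED = 58°  [△DEB]
2. ∠AED = 58°  [B on ray EA]
3. ∠DAE = 23°  [△DEA]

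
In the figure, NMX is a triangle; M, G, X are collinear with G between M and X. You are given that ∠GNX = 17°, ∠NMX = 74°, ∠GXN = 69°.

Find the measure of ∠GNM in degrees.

∠GNM = 20°

1. ∠NGX = 94°  [△NGX]
2. ∠GMN = 74°  [G on ray MX]
3. ∠MGN = 86°  [linear pair at G on MX]
4. ∠GNM = 20°  [△NMG]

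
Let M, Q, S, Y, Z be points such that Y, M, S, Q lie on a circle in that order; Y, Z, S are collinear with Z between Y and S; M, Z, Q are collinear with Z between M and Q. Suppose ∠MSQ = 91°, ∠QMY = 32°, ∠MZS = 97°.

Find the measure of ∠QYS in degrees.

∠QYS = 24°

1. ∠MYQ = 89°  [cyclic YMSQ, opposite ∠Y+∠S]
2. ∠MQY = 59°  [△YMQ]
3. ∠QZY = 97°  [vertical angles at Z]
4. ∠QYS = 24°  [△YZQ]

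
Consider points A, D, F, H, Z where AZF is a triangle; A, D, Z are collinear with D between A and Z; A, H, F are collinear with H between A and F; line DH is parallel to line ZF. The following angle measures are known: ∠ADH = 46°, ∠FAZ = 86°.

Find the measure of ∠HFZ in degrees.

∠HFZ = 48°

1. ∠AZF = 46°  [DH∥ZF, corresponding at D]
2. ∠AFZ = 48°  [△AZF]
3. ∠HFZ = 48°  [H on ray FA]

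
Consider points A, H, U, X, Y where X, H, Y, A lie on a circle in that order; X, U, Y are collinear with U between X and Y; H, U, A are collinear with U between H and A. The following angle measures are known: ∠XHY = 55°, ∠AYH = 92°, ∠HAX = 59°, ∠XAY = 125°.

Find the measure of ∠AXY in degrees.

1. ∠AXH = 88°  [cyclic XHYA, opposite ∠X+∠Y]
2. ∠AHX = 33°  [△XHA]
3. ∠AYX = 33°  [same arc XA]
4. ∠AXY = 22°  [△XYA]

∠AXY = 22°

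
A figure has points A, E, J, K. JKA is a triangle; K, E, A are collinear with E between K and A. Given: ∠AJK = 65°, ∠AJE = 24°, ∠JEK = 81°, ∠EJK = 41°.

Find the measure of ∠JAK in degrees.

1. ∠EKJ = 58°  [△JKE]
2. ∠AKJ = 58°  [E on ray KA]
3. ∠JAK = 57°  [△JKA]

∠JAK = 57°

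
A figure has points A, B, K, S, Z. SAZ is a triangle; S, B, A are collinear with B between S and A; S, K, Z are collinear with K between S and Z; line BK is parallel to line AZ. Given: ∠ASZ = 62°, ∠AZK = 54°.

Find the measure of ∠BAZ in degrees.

1. ∠AZS = 54°  [K on ray ZS]
2. ∠SAZ = 64°  [△SAZ]
3. ∠BAZ = 64°  [B on ray AS]

∠BAZ = 64°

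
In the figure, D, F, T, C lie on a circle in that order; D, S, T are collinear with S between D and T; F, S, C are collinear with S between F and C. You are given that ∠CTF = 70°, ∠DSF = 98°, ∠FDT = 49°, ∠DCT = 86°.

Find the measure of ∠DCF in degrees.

∠DCF = 37°

1. ∠CDF = 110°  [cyclic DFTC, opposite ∠D+∠T]
2. ∠CFD = 33°  [△DSF]
3. ∠DCF = 37°  [△DFC]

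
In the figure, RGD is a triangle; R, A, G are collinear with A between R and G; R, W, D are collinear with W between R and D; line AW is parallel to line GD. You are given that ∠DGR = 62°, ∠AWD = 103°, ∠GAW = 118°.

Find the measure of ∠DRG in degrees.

1. ∠RAW = 62°  [AW∥GD, corresponding at A]
2. ∠AWR = 77°  [linear pair at W on RD]
3. ∠ARW = 41°  [△RAW]
4. ∠DRG = 41°  [A on RG, W on RD]

∠DRG = 41°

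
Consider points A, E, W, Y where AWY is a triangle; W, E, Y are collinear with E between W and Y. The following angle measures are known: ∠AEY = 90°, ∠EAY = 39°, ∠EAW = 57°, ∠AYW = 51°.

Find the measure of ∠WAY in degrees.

∠WAY = 96°

1. ∠AEW = 90°  [linear pair at E on WY]
2. ∠AWE = 33°  [△AWE]
3. ∠AWY = 33°  [E on ray WY]
4. ∠WAY = 96°  [△AWY]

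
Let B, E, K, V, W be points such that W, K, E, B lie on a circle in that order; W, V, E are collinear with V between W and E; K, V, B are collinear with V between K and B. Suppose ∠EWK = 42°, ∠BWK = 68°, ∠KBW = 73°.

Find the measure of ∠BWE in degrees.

1. ∠EBK = 42°  [same arc KE]
2. ∠BEK = 112°  [cyclic WKEB, opposite ∠W+∠E]
3. ∠BKE = 26°  [△KEB]
4. ∠BWE = 26°  [same arc EB]

∠BWE = 26°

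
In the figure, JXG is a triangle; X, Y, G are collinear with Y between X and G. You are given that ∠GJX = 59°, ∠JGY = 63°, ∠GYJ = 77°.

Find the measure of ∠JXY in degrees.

∠JXY = 58°

1. ∠JGX = 63°  [Y on ray GX]
2. ∠GXJ = 58°  [△JXG]
3. ∠JXY = 58°  [Y on ray XG]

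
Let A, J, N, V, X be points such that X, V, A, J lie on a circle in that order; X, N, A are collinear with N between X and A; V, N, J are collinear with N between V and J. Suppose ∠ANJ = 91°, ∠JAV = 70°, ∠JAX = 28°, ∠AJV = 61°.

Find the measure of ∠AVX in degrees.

1. ∠VNX = 91°  [vertical angles at N]
2. ∠AVJ = 49°  [△VAJ]
3. ∠AXV = 61°  [same arc VA]
4. ∠ANV = 89°  [linear pair at N on XA]
5. ∠VAX = 42°  [△VNA]
6. ∠AVX = 77°  [△XVA]

∠AVX = 77°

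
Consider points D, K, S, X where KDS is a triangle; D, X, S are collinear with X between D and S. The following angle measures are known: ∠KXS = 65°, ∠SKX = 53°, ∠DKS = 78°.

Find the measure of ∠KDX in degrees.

∠KDX = 40°

1. ∠KSX = 62°  [△KXS]
2. ∠DSK = 62°  [X on ray SD]
3. ∠KDS = 40°  [△KDS]
4. ∠KDX = 40°  [X on ray DS]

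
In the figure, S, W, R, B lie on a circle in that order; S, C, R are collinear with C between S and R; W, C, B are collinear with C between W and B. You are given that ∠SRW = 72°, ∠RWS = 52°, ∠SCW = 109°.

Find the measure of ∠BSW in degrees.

∠BSW = 93°

1. ∠SBW = 72°  [same arc SW]
2. ∠RSW = 56°  [△SWR]
3. ∠BWS = 15°  [△SCW]
4. ∠BSW = 93°  [△SWB]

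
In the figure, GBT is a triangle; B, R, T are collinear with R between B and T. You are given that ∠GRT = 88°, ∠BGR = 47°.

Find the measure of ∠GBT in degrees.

∠GBT = 41°

1. ∠BRG = 92°  [linear pair at R on BT]
2. ∠GBR = 41°  [△GBR]
3. ∠GBT = 41°  [R on ray BT]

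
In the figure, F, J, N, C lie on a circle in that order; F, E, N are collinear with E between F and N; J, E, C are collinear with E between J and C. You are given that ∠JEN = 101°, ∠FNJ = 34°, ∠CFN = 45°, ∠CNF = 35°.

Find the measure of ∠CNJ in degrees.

∠CNJ = 69°

1. ∠FCJ = 34°  [same arc FJ]
2. ∠CJF = 35°  [same arc FC]
3. ∠CFJ = 111°  [△FJC]
4. ∠CNJ = 69°  [cyclic FJNC, opposite ∠F+∠N]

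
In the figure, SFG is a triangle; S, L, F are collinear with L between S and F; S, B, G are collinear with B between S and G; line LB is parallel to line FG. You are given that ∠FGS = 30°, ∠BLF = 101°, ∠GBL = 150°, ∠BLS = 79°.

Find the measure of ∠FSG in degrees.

1. ∠LBS = 30°  [LB∥FG, corresponding at B]
2. ∠BSL = 71°  [△SLB]
3. ∠FSG = 71°  [L on SF, B on SG]

∠FSG = 71°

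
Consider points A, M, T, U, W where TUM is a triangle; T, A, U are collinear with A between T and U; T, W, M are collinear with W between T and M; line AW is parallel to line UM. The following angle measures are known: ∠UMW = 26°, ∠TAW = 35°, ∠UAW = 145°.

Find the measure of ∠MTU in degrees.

1. ∠TMU = 26°  [W on ray MT]
2. ∠MUT = 35°  [AW∥UM, corresponding at A]
3. ∠MTU = 119°  [△TUM]

∠MTU = 119°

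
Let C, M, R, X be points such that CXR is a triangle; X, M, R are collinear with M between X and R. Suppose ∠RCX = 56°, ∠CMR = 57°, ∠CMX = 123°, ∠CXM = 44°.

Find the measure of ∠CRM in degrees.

1. ∠CXR = 44°  [M on ray XR]
2. ∠CRX = 80°  [△CXR]
3. ∠CRM = 80°  [M on ray RX]

∠CRM = 80°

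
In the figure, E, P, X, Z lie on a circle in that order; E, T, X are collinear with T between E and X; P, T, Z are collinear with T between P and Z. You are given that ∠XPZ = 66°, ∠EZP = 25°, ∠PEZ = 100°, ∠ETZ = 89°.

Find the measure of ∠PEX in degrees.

∠PEX = 34°

1. ∠PXZ = 80°  [cyclic EPXZ, opposite ∠E+∠X]
2. ∠PZX = 34°  [△PXZ]
3. ∠PEX = 34°  [same arc PX]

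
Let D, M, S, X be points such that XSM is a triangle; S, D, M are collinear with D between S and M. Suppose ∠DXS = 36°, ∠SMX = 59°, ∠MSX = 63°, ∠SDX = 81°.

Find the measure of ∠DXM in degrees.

∠DXM = 22°

1. ∠DMX = 59°  [D on ray MS]
2. ∠MDX = 99°  [linear pair at D on SM]
3. ∠DXM = 22°  [△XDM]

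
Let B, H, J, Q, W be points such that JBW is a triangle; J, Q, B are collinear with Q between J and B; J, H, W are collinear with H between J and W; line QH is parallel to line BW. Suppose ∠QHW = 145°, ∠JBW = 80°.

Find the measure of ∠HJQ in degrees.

∠HJQ = 65°

1. ∠JHQ = 35°  [linear pair at H on JW]
2. ∠HQJ = 80°  [QH∥BW, corresponding at Q]
3. ∠HJQ = 65°  [△JQH]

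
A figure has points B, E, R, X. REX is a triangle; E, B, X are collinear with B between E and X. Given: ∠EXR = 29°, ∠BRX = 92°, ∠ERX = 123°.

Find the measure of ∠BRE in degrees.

∠BRE = 31°

1. ∠REX = 28°  [△REX]
2. ∠BXR = 29°  [B on ray XE]
3. ∠RBX = 59°  [△RBX]
4. ∠BER = 28°  [B on ray EX]
5. ∠EBR = 121°  [linear pair at B on EX]
6. ∠BRE = 31°  [△REB]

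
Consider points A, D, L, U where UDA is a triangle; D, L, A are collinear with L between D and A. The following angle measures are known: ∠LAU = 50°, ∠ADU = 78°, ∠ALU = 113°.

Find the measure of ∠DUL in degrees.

1. ∠LDU = 78°  [L on ray DA]
2. ∠DLU = 67°  [linear pair at L on DA]
3. ∠DUL = 35°  [△UDL]

∠DUL = 35°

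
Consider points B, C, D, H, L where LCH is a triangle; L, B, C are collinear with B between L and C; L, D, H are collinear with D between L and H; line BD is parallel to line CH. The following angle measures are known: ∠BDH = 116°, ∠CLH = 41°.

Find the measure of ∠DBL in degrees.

1. ∠BDL = 64°  [linear pair at D on LH]
2. ∠BLD = 41°  [B on LC, D on LH]
3. ∠DBL = 75°  [△LBD]

∠DBL = 75°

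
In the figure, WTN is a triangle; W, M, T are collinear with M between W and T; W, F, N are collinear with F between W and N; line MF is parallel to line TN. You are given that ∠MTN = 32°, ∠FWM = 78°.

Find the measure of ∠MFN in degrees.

1. ∠NTW = 32°  [M on ray TW]
2. ∠NWT = 78°  [M on WT, F on WN]
3. ∠TNW = 70°  [△WTN]
4. ∠MFW = 70°  [MF∥TN, corresponding at F]
5. ∠MFN = 110°  [linear pair at F on WN]

∠MFN = 110°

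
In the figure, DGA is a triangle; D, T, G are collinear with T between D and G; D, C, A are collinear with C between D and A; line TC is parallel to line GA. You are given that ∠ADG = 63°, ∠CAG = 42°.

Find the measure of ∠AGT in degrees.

1. ∠DAG = 42°  [C on ray AD]
2. ∠AGD = 75°  [△DGA]
3. ∠AGT = 75°  [T on ray GD]

∠AGT = 75°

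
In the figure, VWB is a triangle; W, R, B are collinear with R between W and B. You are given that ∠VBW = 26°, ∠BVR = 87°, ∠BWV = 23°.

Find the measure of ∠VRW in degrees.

∠VRW = 113°

1. ∠RBV = 26°  [R on ray BW]
2. ∠BRV = 67°  [△VRB]
3. ∠VRW = 113°  [linear pair at R on WB]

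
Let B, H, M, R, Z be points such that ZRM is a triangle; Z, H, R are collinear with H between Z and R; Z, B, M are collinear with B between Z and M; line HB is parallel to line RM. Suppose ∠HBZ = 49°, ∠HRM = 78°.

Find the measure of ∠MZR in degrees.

∠MZR = 53°

1. ∠RMZ = 49°  [HB∥RM, corresponding at B]
2. ∠MRZ = 78°  [H on ray RZ]
3. ∠MZR = 53°  [△ZRM]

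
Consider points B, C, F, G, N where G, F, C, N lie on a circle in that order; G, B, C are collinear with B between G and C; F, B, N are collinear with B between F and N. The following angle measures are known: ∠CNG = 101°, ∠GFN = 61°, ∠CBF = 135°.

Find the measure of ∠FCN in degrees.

1. ∠GCN = 61°  [same arc GN]
2. ∠GBN = 135°  [vertical angles at B]
3. ∠CGN = 18°  [△GCN]
4. ∠CBN = 45°  [linear pair at B on GC]
5. ∠CFN = 18°  [same arc CN]
6. ∠CNF = 74°  [△CBN]
7. ∠FCN = 88°  [△FCN]

∠FCN = 88°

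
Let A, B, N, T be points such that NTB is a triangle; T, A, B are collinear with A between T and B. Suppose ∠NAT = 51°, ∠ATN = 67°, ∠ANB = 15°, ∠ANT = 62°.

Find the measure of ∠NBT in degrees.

∠NBT = 36°

1. ∠BAN = 129°  [linear pair at A on TB]
2. ∠ABN = 36°  [△NAB]
3. ∠NBT = 36°  [A on ray BT]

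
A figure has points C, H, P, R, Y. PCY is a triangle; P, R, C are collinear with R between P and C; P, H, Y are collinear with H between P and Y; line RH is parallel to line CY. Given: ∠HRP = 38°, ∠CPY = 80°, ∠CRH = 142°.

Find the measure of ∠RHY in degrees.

∠RHY = 118°

1. ∠PCY = 38°  [RH∥CY, corresponding at R]
2. ∠CYP = 62°  [△PCY]
3. ∠PHR = 62°  [RH∥CY, corresponding at H]
4. ∠RHY = 118°  [linear pair at H on PY]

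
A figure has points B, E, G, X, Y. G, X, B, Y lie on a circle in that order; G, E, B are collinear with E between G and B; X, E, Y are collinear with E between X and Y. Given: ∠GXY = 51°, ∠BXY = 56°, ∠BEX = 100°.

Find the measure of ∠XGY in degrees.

1. ∠BGY = 56°  [same arc BY]
2. ∠GEY = 100°  [vertical angles at E]
3. ∠GYX = 24°  [△GEY]
4. ∠XGY = 105°  [△GXY]

∠XGY = 105°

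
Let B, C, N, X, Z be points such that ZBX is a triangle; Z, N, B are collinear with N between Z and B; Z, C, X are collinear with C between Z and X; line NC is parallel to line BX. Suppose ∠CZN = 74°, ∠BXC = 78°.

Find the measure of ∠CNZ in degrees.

1. ∠BZX = 74°  [N on ZB, C on ZX]
2. ∠BXZ = 78°  [C on ray XZ]
3. ∠XBZ = 28°  [△ZBX]
4. ∠CNZ = 28°  [NC∥BX, corresponding at N]

∠CNZ = 28°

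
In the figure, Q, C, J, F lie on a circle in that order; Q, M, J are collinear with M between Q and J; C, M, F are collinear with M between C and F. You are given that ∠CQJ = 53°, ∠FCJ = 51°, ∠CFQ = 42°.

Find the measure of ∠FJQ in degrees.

∠FJQ = 34°

1. ∠CFJ = 53°  [same arc CJ]
2. ∠FQJ = 51°  [same arc JF]
3. ∠FMQ = 87°  [△QMF]
4. ∠FMJ = 93°  [linear pair at M on QJ]
5. ∠FJQ = 34°  [△JMF]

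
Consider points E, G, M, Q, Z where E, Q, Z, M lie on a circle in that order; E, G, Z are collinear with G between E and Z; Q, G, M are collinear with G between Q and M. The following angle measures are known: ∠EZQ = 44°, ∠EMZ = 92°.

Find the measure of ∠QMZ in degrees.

∠QMZ = 48°

1. ∠EQZ = 88°  [cyclic EQZM, opposite ∠Q+∠M]
2. ∠QEZ = 48°  [△EQZ]
3. ∠QMZ = 48°  [same arc QZ]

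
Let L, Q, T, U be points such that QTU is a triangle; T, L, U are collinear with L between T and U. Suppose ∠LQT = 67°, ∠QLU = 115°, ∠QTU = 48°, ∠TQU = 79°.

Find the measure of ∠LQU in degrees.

1. ∠QUT = 53°  [△QTU]
2. ∠LUQ = 53°  [L on ray UT]
3. ∠LQU = 12°  [△QLU]

∠LQU = 12°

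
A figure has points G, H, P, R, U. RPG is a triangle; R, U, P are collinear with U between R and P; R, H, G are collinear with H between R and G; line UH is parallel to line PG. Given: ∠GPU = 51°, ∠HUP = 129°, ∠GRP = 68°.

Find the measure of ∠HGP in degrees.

∠HGP = 61°

1. ∠GPR = 51°  [U on ray PR]
2. ∠PGR = 61°  [△RPG]
3. ∠HGP = 61°  [H on ray GR]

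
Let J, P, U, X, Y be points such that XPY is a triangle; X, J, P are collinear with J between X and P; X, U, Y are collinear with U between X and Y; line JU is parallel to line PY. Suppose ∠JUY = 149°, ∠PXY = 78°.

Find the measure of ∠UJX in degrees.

∠UJX = 71°

1. ∠JUX = 31°  [linear pair at U on XY]
2. ∠JXU = 78°  [J on XP, U on XY]
3. ∠UJX = 71°  [△XJU]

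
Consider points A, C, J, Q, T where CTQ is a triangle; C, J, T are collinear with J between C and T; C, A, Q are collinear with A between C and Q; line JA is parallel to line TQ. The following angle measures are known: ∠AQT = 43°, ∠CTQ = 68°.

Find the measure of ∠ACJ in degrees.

1. ∠CQT = 43°  [A on ray QC]
2. ∠QCT = 69°  [△CTQ]
3. ∠ACJ = 69°  [J on CT, A on CQ]

∠ACJ = 69°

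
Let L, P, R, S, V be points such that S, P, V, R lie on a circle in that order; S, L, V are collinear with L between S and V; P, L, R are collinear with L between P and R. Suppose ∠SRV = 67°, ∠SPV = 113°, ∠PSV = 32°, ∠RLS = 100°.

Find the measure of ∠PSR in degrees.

∠PSR = 77°

1. ∠PVS = 35°  [△SPV]
2. ∠PRV = 32°  [same arc PV]
3. ∠PLV = 100°  [vertical angles at L]
4. ∠RPV = 45°  [△PLV]
5. ∠PVR = 103°  [△PVR]
6. ∠PSR = 77°  [cyclic SPVR, opposite ∠S+∠V]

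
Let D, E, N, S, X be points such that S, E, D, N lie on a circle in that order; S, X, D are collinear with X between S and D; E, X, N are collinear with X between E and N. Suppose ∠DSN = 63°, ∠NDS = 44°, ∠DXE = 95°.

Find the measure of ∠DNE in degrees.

1. ∠NES = 44°  [same arc SN]
2. ∠EXS = 85°  [linear pair at X on SD]
3. ∠DSE = 51°  [△SXE]
4. ∠DNE = 51°  [same arc ED]

∠DNE = 51°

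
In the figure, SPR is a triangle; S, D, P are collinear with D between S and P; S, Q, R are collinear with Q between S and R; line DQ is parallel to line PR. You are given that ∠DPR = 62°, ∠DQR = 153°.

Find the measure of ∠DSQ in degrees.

1. ∠RPS = 62°  [D on ray PS]
2. ∠DQS = 27°  [linear pair at Q on SR]
3. ∠QDS = 62°  [DQ∥PR, corresponding at D]
4. ∠DSQ = 91°  [△SDQ]

∠DSQ = 91°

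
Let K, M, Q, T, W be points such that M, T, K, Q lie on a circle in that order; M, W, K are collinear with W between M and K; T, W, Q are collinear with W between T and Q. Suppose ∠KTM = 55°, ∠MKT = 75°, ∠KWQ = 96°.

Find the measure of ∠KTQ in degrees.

∠KTQ = 21°

1. ∠MQT = 75°  [same arc MT]
2. ∠MWQ = 84°  [linear pair at W on MK]
3. ∠KMQ = 21°  [△MWQ]
4. ∠KTQ = 21°  [same arc KQ]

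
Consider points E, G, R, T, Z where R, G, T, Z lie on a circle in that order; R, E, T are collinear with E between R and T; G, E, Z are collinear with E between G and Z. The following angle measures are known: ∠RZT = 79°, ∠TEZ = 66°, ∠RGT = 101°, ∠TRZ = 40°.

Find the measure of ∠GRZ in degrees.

1. ∠RTZ = 61°  [△RTZ]
2. ∠REZ = 114°  [linear pair at E on RT]
3. ∠GZR = 26°  [△REZ]
4. ∠RGZ = 61°  [same arc RZ]
5. ∠GRZ = 93°  [△RGZ]

∠GRZ = 93°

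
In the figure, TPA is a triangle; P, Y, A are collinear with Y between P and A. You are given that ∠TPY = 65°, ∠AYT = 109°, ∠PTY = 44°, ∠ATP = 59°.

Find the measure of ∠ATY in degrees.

1. ∠APT = 65°  [Y on ray PA]
2. ∠PAT = 56°  [△TPA]
3. ∠TAY = 56°  [Y on ray AP]
4. ∠ATY = 15°  [△TYA]

∠ATY = 15°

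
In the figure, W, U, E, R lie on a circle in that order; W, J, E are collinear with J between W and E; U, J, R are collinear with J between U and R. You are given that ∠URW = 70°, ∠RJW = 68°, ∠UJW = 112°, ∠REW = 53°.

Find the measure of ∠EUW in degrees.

∠EUW = 95°

1. ∠EWR = 42°  [△WJR]
2. ∠ERW = 85°  [△WER]
3. ∠EUW = 95°  [cyclic WUER, opposite ∠U+∠R]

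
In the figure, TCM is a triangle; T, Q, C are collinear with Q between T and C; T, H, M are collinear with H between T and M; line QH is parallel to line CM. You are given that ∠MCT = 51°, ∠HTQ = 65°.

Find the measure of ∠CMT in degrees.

∠CMT = 64°

1. ∠HQT = 51°  [QH∥CM, corresponding at Q]
2. ∠QHT = 64°  [△TQH]
3. ∠CMT = 64°  [QH∥CM, corresponding at H]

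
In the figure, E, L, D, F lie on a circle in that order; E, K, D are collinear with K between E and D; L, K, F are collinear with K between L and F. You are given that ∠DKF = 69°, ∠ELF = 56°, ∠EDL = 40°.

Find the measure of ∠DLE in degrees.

∠DLE = 85°

1. ∠EKL = 69°  [vertical angles at K]
2. ∠DEL = 55°  [△EKL]
3. ∠DLE = 85°  [△ELD]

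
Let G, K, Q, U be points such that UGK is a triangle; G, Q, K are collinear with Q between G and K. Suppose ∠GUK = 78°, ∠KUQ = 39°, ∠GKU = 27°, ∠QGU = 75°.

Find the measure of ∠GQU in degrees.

∠GQU = 66°

1. ∠QKU = 27°  [Q on ray KG]
2. ∠KQU = 114°  [△UQK]
3. ∠GQU = 66°  [linear pair at Q on GK]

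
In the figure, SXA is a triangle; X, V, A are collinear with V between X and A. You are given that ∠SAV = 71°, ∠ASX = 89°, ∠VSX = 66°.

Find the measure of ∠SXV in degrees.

∠SXV = 20°

1. ∠SAX = 71°  [V on ray AX]
2. ∠AXS = 20°  [△SXA]
3. ∠SXV = 20°  [V on ray XA]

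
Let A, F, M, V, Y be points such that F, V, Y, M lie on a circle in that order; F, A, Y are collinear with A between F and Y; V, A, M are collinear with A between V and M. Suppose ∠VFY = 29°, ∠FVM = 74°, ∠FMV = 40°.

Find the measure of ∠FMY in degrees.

1. ∠FYV = 40°  [same arc FV]
2. ∠FVY = 111°  [△FVY]
3. ∠FMY = 69°  [cyclic FVYM, opposite ∠V+∠M]

∠FMY = 69°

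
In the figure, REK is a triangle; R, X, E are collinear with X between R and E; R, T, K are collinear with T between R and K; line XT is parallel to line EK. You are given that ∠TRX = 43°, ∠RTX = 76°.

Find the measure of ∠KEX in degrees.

1. ∠RXT = 61°  [△RXT]
2. ∠EXT = 119°  [linear pair at X on RE]
3. ∠KEX = 61°  [XT∥EK, co-interior at E–X]

∠KEX = 61°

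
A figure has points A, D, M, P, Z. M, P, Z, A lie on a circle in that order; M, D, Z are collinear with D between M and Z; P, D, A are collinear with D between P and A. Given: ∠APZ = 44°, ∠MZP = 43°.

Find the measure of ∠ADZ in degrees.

∠ADZ = 87°

1. ∠AMZ = 44°  [same arc ZA]
2. ∠MAP = 43°  [same arc MP]
3. ∠ADM = 93°  [△MDA]
4. ∠ADZ = 87°  [linear pair at D on MZ]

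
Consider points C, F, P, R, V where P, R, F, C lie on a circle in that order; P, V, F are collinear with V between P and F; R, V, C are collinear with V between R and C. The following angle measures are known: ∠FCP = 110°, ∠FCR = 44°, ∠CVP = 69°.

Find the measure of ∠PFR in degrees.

∠PFR = 66°

1. ∠FRP = 70°  [cyclic PRFC, opposite ∠R+∠C]
2. ∠FPR = 44°  [same arc RF]
3. ∠PFR = 66°  [△PRF]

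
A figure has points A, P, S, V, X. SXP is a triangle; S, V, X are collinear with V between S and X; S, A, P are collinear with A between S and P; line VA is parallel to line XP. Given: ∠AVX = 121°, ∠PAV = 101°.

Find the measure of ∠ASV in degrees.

1. ∠AVS = 59°  [linear pair at V on SX]
2. ∠SAV = 79°  [linear pair at A on SP]
3. ∠ASV = 42°  [△SVA]

∠ASV = 42°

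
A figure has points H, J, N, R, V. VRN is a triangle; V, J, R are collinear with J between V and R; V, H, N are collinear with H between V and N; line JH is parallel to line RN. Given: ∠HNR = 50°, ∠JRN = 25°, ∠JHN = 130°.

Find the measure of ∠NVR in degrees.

∠NVR = 105°

1. ∠RNV = 50°  [H on ray NV]
2. ∠NRV = 25°  [J on ray RV]
3. ∠NVR = 105°  [△VRN]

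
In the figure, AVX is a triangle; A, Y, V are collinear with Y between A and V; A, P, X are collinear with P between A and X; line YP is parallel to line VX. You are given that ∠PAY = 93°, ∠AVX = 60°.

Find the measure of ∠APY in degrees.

1. ∠VAX = 93°  [Y on AV, P on AX]
2. ∠AXV = 27°  [△AVX]
3. ∠APY = 27°  [YP∥VX, corresponding at P]

∠APY = 27°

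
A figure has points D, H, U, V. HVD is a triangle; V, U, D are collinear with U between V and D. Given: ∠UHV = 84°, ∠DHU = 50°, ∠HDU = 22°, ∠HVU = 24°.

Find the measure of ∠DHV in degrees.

1. ∠HDV = 22°  [U on ray DV]
2. ∠DVH = 24°  [U on ray VD]
3. ∠DHV = 134°  [△HVD]

∠DHV = 134°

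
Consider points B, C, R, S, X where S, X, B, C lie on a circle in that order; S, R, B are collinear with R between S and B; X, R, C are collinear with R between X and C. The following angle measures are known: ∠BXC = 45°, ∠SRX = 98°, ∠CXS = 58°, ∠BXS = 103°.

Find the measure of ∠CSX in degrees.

∠CSX = 69°

1. ∠BSX = 24°  [△SRX]
2. ∠SBX = 53°  [△SXB]
3. ∠SCX = 53°  [same arc SX]
4. ∠CSX = 69°  [△SXC]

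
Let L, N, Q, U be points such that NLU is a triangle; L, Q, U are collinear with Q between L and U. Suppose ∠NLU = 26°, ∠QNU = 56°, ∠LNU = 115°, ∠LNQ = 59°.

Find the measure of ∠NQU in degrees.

1. ∠NLQ = 26°  [Q on ray LU]
2. ∠LQN = 95°  [△NLQ]
3. ∠NQU = 85°  [linear pair at Q on LU]

∠NQU = 85°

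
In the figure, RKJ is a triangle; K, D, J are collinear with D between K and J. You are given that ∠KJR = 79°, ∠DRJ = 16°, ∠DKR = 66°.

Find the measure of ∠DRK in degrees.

∠DRK = 19°

1. ∠DJR = 79°  [D on ray JK]
2. ∠JDR = 85°  [△RDJ]
3. ∠KDR = 95°  [linear pair at D on KJ]
4. ∠DRK = 19°  [△RKD]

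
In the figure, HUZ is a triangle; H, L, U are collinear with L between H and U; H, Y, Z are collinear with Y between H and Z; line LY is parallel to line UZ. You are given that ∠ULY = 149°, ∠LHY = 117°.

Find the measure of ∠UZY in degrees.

1. ∠HLY = 31°  [linear pair at L on HU]
2. ∠HYL = 32°  [△HLY]
3. ∠LYZ = 148°  [linear pair at Y on HZ]
4. ∠UZY = 32°  [LY∥UZ, co-interior at Z–Y]

∠UZY = 32°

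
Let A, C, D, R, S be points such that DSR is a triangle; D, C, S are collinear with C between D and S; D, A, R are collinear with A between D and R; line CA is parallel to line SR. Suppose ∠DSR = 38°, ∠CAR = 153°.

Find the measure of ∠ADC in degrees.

∠ADC = 115°

1. ∠ACD = 38°  [CA∥SR, corresponding at C]
2. ∠CAD = 27°  [linear pair at A on DR]
3. ∠ADC = 115°  [△DCA]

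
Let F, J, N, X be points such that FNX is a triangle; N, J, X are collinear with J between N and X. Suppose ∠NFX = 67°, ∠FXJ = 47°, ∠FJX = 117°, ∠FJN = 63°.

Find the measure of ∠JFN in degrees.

∠JFN = 51°

1. ∠FXN = 47°  [J on ray XN]
2. ∠FNX = 66°  [△FNX]
3. ∠FNJ = 66°  [J on ray NX]
4. ∠JFN = 51°  [△FNJ]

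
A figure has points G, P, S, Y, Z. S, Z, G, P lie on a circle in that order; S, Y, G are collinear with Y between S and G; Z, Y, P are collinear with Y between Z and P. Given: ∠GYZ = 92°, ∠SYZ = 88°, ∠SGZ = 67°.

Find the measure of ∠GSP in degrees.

∠GSP = 21°

1. ∠PYS = 92°  [vertical angles at Y]
2. ∠SPZ = 67°  [same arc SZ]
3. ∠GSP = 21°  [△SYP]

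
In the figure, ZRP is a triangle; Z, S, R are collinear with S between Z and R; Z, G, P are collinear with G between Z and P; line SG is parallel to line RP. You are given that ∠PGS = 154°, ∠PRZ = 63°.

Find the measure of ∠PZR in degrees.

1. ∠SGZ = 26°  [linear pair at G on ZP]
2. ∠GSZ = 63°  [SG∥RP, corresponding at S]
3. ∠GZS = 91°  [△ZSG]
4. ∠PZR = 91°  [S on ZR, G on ZP]

∠PZR = 91°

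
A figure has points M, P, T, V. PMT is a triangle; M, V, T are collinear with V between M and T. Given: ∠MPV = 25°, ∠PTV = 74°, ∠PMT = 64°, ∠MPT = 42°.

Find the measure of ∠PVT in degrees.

∠PVT = 89°

1. ∠PMV = 64°  [V on ray MT]
2. ∠MVP = 91°  [△PMV]
3. ∠PVT = 89°  [linear pair at V on MT]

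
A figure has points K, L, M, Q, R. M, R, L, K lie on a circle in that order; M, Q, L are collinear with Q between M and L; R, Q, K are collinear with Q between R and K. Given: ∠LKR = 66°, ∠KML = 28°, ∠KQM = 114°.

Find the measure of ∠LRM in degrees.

∠LRM = 76°

1. ∠LMR = 66°  [same arc RL]
2. ∠KRL = 28°  [same arc LK]
3. ∠LQR = 114°  [vertical angles at Q]
4. ∠MLR = 38°  [△RQL]
5. ∠LRM = 76°  [△MRL]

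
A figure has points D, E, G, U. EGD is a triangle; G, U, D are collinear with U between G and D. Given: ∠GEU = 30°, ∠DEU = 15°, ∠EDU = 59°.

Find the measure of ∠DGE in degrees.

1. ∠DUE = 106°  [△EUD]
2. ∠EUG = 74°  [linear pair at U on GD]
3. ∠EGU = 76°  [△EGU]
4. ∠DGE = 76°  [U on ray GD]

∠DGE = 76°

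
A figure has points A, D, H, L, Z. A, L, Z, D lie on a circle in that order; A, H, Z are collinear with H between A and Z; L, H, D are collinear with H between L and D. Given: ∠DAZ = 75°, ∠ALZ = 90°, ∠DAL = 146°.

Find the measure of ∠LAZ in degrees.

1. ∠DLZ = 75°  [same arc ZD]
2. ∠DZL = 34°  [cyclic ALZD, opposite ∠A+∠Z]
3. ∠LDZ = 71°  [△LZD]
4. ∠LAZ = 71°  [same arc LZ]

∠LAZ = 71°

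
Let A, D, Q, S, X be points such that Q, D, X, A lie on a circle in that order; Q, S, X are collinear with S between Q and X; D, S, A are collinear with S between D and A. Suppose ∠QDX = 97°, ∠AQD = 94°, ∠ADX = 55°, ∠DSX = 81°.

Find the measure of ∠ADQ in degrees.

1. ∠AXD = 86°  [cyclic QDXA, opposite ∠Q+∠X]
2. ∠DAX = 39°  [△DXA]
3. ∠DSQ = 99°  [linear pair at S on QX]
4. ∠DQX = 39°  [same arc DX]
5. ∠ADQ = 42°  [△QSD]

∠ADQ = 42°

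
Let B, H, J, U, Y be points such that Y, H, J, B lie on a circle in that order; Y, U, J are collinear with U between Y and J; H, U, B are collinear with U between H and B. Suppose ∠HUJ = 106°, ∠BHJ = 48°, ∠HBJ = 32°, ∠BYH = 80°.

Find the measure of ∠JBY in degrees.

1. ∠HJY = 26°  [△HUJ]
2. ∠HYJ = 32°  [same arc HJ]
3. ∠JHY = 122°  [△YHJ]
4. ∠JBY = 58°  [cyclic YHJB, opposite ∠H+∠B]

∠JBY = 58°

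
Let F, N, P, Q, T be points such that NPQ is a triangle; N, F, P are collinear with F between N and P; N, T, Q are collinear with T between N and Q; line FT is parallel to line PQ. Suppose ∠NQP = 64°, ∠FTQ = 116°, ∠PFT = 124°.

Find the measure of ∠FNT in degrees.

1. ∠FTN = 64°  [FT∥PQ, corresponding at T]
2. ∠NFT = 56°  [linear pair at F on NP]
3. ∠FNT = 60°  [△NFT]

∠FNT = 60°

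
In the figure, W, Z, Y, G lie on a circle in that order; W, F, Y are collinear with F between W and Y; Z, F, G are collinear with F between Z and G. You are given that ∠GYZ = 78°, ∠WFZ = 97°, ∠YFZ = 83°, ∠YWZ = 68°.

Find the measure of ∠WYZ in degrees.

1. ∠GWZ = 102°  [cyclic WZYG, opposite ∠W+∠Y]
2. ∠GZW = 15°  [△WFZ]
3. ∠WGZ = 63°  [△WZG]
4. ∠WYZ = 63°  [same arc WZ]

∠WYZ = 63°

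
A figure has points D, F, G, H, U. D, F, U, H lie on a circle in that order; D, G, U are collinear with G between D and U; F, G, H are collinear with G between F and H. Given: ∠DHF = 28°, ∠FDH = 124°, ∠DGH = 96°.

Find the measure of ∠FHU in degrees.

1. ∠DUF = 28°  [same arc DF]
2. ∠FUH = 56°  [cyclic DFUH, opposite ∠D+∠U]
3. ∠FGU = 96°  [vertical angles at G]
4. ∠HFU = 56°  [△FGU]
5. ∠FHU = 68°  [△FUH]

∠FHU = 68°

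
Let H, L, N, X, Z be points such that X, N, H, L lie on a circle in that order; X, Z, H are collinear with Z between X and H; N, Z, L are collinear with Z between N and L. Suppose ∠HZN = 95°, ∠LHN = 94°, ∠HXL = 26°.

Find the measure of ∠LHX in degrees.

1. ∠LZX = 95°  [vertical angles at Z]
2. ∠HNL = 26°  [same arc HL]
3. ∠HZL = 85°  [linear pair at Z on XH]
4. ∠HLN = 60°  [△NHL]
5. ∠LHX = 35°  [△HZL]

∠LHX = 35°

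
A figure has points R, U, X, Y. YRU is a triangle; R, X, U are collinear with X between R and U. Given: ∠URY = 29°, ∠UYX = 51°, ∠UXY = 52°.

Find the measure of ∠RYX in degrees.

∠RYX = 23°

1. ∠XRY = 29°  [X on ray RU]
2. ∠RXY = 128°  [linear pair at X on RU]
3. ∠RYX = 23°  [△YRX]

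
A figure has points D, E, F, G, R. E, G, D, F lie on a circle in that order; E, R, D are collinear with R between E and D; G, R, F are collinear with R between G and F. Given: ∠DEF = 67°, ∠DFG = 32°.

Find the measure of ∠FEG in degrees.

1. ∠DGF = 67°  [same arc DF]
2. ∠FDG = 81°  [△GDF]
3. ∠FEG = 99°  [cyclic EGDF, opposite ∠E+∠D]

∠FEG = 99°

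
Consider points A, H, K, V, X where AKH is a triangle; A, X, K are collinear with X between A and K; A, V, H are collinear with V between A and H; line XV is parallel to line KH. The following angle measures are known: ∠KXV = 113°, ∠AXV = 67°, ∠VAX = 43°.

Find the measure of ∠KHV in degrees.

∠KHV = 70°

1. ∠AVX = 70°  [△AXV]
2. ∠HVX = 110°  [linear pair at V on AH]
3. ∠KHV = 70°  [XV∥KH, co-interior at H–V]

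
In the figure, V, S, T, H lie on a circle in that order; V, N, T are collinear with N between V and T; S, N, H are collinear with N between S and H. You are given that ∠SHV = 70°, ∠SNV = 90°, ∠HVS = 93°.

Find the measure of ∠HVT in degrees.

∠HVT = 20°

1. ∠STV = 70°  [same arc VS]
2. ∠SNT = 90°  [linear pair at N on VT]
3. ∠HST = 20°  [△SNT]
4. ∠HVT = 20°  [same arc TH]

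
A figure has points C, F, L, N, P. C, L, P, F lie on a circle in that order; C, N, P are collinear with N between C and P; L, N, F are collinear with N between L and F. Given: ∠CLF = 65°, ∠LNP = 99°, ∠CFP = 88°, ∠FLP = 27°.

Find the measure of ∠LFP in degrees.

1. ∠CPF = 65°  [same arc CF]
2. ∠CNF = 99°  [vertical angles at N]
3. ∠FNP = 81°  [linear pair at N on CP]
4. ∠LFP = 34°  [△PNF]

∠LFP = 34°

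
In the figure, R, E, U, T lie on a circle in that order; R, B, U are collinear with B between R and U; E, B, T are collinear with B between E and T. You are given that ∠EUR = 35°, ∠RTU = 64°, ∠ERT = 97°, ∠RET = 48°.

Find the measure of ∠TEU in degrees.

1. ∠RUT = 48°  [same arc RT]
2. ∠TRU = 68°  [△RUT]
3. ∠TEU = 68°  [same arc UT]

∠TEU = 68°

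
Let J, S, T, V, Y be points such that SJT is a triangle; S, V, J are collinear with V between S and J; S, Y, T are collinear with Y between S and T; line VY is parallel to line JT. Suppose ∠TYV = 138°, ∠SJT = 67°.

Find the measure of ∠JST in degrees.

∠JST = 71°

1. ∠SYV = 42°  [linear pair at Y on ST]
2. ∠SVY = 67°  [VY∥JT, corresponding at V]
3. ∠VSY = 71°  [△SVY]
4. ∠JST = 71°  [V on SJ, Y on ST]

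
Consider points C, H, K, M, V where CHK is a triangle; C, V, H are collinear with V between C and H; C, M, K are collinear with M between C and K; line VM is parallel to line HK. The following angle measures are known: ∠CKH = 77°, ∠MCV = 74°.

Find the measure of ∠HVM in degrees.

∠HVM = 151°

1. ∠CMV = 77°  [VM∥HK, corresponding at M]
2. ∠CVM = 29°  [△CVM]
3. ∠HVM = 151°  [linear pair at V on CH]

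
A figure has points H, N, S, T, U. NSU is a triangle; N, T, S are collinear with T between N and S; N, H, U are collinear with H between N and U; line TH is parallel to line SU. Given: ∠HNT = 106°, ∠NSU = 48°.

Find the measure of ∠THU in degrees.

1. ∠SNU = 106°  [T on NS, H on NU]
2. ∠NUS = 26°  [△NSU]
3. ∠NHT = 26°  [TH∥SU, corresponding at H]
4. ∠THU = 154°  [linear pair at H on NU]

∠THU = 154°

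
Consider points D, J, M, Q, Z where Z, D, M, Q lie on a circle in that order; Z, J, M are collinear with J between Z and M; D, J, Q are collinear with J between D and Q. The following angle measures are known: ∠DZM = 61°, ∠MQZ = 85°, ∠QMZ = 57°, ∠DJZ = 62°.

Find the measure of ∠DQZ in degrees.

∠DQZ = 24°

1. ∠MDZ = 95°  [cyclic ZDMQ, opposite ∠D+∠Q]
2. ∠DMZ = 24°  [△ZDM]
3. ∠DQZ = 24°  [same arc ZD]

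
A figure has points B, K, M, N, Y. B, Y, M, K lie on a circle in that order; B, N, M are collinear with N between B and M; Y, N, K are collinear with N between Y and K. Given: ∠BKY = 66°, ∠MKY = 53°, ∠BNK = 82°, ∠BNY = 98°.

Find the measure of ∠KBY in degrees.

∠KBY = 85°

1. ∠MBY = 53°  [same arc YM]
2. ∠BYK = 29°  [△BNY]
3. ∠KBY = 85°  [△BYK]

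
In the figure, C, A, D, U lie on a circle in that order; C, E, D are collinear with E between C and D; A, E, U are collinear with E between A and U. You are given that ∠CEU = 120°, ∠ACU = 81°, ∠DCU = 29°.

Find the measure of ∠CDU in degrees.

∠CDU = 68°

1. ∠AUC = 31°  [△CEU]
2. ∠CAU = 68°  [△CAU]
3. ∠CDU = 68°  [same arc CU]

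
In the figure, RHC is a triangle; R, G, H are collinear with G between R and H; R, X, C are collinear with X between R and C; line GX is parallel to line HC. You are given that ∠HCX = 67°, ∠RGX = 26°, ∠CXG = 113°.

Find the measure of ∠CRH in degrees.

1. ∠HCR = 67°  [X on ray CR]
2. ∠CHR = 26°  [GX∥HC, corresponding at G]
3. ∠CRH = 87°  [△RHC]

∠CRH = 87°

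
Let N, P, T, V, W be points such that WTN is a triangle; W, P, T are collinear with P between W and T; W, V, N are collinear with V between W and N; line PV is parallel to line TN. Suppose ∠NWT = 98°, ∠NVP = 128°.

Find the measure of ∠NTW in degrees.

∠NTW = 30°

1. ∠PWV = 98°  [P on WT, V on WN]
2. ∠PVW = 52°  [linear pair at V on WN]
3. ∠VPW = 30°  [△WPV]
4. ∠NTW = 30°  [PV∥TN, corresponding at P]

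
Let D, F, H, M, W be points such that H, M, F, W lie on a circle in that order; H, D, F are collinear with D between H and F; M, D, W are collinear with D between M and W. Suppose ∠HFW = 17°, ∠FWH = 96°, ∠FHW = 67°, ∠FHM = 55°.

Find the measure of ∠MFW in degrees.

1. ∠FMW = 67°  [same arc FW]
2. ∠FWM = 55°  [same arc MF]
3. ∠MFW = 58°  [△MFW]

∠MFW = 58°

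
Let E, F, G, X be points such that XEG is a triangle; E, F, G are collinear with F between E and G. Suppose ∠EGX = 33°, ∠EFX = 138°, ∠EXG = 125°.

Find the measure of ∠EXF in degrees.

1. ∠GEX = 22°  [△XEG]
2. ∠FEX = 22°  [F on ray EG]
3. ∠EXF = 20°  [△XEF]

∠EXF = 20°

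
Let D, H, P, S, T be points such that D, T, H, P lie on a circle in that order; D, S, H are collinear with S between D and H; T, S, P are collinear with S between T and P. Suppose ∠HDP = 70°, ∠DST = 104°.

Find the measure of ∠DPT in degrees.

∠DPT = 34°

1. ∠HTP = 70°  [same arc HP]
2. ∠HST = 76°  [linear pair at S on DH]
3. ∠DHT = 34°  [△TSH]
4. ∠DPT = 34°  [same arc DT]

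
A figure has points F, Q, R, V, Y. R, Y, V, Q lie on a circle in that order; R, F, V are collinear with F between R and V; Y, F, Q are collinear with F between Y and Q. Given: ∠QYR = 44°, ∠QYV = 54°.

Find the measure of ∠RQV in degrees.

1. ∠QVR = 44°  [same arc RQ]
2. ∠QRV = 54°  [same arc VQ]
3. ∠RQV = 82°  [△RVQ]

∠RQV = 82°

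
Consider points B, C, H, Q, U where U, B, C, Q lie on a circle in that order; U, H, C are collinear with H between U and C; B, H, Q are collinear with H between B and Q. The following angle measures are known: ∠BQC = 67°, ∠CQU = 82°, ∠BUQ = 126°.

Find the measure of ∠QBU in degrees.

1. ∠BUC = 67°  [same arc BC]
2. ∠CBU = 98°  [cyclic UBCQ, opposite ∠B+∠Q]
3. ∠BCU = 15°  [△UBC]
4. ∠BQU = 15°  [same arc UB]
5. ∠QBU = 39°  [△UBQ]

∠QBU = 39°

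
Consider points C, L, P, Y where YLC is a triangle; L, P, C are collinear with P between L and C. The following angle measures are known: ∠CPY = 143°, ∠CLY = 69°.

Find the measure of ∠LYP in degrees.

1. ∠LPY = 37°  [linear pair at P on LC]
2. ∠PLY = 69°  [P on ray LC]
3. ∠LYP = 74°  [△YLP]

∠LYP = 74°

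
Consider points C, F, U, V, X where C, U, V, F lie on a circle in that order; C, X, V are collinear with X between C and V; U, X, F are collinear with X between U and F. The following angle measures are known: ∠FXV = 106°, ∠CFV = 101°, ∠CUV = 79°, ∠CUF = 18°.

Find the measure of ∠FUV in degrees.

1. ∠CXU = 106°  [vertical angles at X]
2. ∠UCV = 56°  [△CXU]
3. ∠UXV = 74°  [linear pair at X on CV]
4. ∠CVU = 45°  [△CUV]
5. ∠FUV = 61°  [△UXV]

∠FUV = 61°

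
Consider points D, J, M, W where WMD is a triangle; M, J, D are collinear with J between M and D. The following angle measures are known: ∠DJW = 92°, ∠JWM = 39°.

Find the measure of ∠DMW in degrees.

∠DMW = 53°

1. ∠MJW = 88°  [linear pair at J on MD]
2. ∠JMW = 53°  [△WMJ]
3. ∠DMW = 53°  [J on ray MD]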